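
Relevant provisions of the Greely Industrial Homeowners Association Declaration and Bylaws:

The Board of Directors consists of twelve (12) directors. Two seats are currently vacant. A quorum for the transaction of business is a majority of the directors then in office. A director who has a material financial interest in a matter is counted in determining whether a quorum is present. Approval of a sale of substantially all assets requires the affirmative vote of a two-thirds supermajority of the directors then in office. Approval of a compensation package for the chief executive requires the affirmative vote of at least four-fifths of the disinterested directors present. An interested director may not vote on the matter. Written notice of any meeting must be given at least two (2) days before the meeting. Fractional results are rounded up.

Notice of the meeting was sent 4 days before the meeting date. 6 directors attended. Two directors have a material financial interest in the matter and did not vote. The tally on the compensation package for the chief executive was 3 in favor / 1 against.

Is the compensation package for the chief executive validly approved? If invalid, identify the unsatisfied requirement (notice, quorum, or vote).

Notice: 4 days given; 2 required (4 ≥ 2). Satisfied.
Quorum: 6 present (interested directors count toward quorum); quorum is 6. Satisfied.
Vote: the compensation package for the chief executive requires four-fifths of the disinterested directors present (6 − 2 = 4). 4/5 of 4 = 3.20, rounded up to 4, so 4 affirmative votes are needed; 3 voted in favor. Not satisfied.

Invalid — vote requirement not satisfied.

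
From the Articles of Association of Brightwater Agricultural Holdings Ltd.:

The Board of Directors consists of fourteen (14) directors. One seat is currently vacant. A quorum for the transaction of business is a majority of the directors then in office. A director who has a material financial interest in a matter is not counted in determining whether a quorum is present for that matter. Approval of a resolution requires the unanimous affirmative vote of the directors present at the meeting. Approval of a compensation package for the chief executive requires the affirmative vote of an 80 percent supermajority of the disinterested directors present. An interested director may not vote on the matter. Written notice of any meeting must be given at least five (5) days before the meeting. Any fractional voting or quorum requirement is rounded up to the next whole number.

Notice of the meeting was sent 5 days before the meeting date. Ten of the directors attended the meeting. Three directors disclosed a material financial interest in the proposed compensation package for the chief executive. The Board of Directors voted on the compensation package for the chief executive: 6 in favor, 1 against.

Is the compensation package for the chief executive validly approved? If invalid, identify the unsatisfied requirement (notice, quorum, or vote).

Valid — all requirements satisfied.

Notice: 5 days given; 5 required (5 ≥ 5). Satisfied.
Quorum: 10 present, but the 3 interested directors do not count, leaving 7. Quorum is 7. Satisfied.
Vote: the compensation package for the chief executive requires four-fifths of the disinterested directors present (10 − 3 = 7). 4/5 of 7 = 5.60, rounded up to 6, so 6 affirmative votes are needed; 6 voted in favor. Satisfied.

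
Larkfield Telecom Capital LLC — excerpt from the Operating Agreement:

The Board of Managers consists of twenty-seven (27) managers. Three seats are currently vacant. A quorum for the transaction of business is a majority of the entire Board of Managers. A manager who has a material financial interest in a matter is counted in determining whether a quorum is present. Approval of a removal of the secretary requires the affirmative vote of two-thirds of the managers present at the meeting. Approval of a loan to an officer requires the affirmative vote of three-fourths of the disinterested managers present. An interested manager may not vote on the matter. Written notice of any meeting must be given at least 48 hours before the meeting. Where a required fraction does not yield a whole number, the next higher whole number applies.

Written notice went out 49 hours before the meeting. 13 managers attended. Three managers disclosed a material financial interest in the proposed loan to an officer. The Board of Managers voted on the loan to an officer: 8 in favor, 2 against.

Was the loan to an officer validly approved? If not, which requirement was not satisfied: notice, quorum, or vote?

Notice: 49 hours given; 48 required (49 ≥ 48). Satisfied.
Quorum: 13 present (interested managers count toward quorum); quorum is 14. Not satisfied.
Vote: the loan to an officer requires three-fourths of the disinterested managers present (13 − 3 = 10). 3/4 of 10 = 7.50, rounded up to 8, so 8 affirmative votes are needed; 8 voted in favor. Satisfied. (Moot — without a quorum no business can be validly transacted.)

Invalid — quorum requirement not satisfied.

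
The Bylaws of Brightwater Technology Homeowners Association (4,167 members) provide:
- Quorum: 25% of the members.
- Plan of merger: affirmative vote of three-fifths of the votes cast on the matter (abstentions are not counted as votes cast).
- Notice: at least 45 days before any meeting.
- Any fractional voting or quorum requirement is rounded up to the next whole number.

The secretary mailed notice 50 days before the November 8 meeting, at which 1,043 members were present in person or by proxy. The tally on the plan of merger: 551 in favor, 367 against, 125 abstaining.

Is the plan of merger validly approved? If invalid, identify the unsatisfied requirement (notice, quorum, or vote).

Valid — all requirements satisfied.

Notice: 50 days given; 45 required. Satisfied.
Quorum: 25% of 4,167 = 1,041.75, rounded up to 1,042; 1,043 present. Satisfied.
Vote: requires three-fifths of the votes cast (1,043 − 125 abstaining = 918); 3/5 of 918 = 550.80, rounded up to 551, so 551 needed; 551 in favor. Satisfied.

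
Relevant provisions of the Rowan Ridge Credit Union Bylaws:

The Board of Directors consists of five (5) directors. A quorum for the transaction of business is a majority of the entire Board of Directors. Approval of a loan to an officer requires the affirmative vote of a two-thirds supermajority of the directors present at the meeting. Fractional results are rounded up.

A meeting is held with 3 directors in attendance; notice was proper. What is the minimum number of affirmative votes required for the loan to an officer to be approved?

The loan to an officer requires two-thirds of the directors present (3).
2/3 of 3 = 2.

2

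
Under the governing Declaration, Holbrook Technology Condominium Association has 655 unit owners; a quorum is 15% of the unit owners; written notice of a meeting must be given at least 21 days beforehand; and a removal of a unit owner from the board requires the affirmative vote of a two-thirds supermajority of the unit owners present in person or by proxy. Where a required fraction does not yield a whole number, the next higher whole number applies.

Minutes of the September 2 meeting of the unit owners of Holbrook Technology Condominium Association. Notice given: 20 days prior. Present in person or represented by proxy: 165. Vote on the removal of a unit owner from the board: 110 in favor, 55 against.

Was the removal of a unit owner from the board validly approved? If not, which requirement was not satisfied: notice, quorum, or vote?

Notice: 20 days given; 21 required. Not satisfied.
Quorum: 15% of 655 = 98.25, rounded up to 99; 165 present. Satisfied.
Vote: requires two-thirds of those present (165); 2/3 of 165 = 110, so 110 needed; 110 in favor. Satisfied.

Invalid — notice requirement not satisfied.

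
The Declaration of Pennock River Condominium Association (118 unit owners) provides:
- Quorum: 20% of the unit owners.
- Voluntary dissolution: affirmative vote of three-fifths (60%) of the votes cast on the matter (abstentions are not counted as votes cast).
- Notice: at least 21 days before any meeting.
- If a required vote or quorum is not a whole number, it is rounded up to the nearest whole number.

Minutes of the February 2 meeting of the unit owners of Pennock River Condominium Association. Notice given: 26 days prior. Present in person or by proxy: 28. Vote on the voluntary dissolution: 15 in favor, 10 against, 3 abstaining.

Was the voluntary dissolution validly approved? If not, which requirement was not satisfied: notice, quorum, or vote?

Notice: 26 days given; 21 required. Satisfied.
Quorum: 20% of 118 = 23.60, rounded up to 24; 28 present. Satisfied.
Vote: requires three-fifths of the votes cast (28 − 3 abstaining = 25); 3/5 of 25 = 15, so 15 needed; 15 in favor. Satisfied.

Valid — all requirements satisfied.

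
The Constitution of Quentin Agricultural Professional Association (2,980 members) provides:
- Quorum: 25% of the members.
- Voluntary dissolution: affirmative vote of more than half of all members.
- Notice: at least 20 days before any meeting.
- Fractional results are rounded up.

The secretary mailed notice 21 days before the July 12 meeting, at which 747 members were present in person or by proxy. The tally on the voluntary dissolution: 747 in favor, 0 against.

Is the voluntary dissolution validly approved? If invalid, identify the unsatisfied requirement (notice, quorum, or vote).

Notice: 21 days given; 20 required. Satisfied.
Quorum: 25% of 2,980 = 745; 747 present. Satisfied.
Vote: requires a majority of all members (2,980); a majority of 2980 is 1491, so 1,491 needed; 747 in favor. Not satisfied.

Invalid — vote requirement not satisfied.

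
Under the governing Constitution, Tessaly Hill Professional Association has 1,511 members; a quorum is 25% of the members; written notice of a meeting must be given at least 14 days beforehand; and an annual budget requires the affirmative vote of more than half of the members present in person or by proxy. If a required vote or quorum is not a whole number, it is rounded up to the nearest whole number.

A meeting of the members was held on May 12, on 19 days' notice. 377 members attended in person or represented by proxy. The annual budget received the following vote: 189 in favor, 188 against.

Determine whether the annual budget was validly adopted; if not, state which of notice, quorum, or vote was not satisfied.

Notice: 19 days given; 14 required. Satisfied.
Quorum: 25% of 1,511 = 377.75, rounded up to 378; 377 present. Not satisfied.
Vote: requires a majority of those present (377); a majority of 377 is 189, so 189 needed; 189 in favor. Satisfied.

Invalid — quorum requirement not satisfied.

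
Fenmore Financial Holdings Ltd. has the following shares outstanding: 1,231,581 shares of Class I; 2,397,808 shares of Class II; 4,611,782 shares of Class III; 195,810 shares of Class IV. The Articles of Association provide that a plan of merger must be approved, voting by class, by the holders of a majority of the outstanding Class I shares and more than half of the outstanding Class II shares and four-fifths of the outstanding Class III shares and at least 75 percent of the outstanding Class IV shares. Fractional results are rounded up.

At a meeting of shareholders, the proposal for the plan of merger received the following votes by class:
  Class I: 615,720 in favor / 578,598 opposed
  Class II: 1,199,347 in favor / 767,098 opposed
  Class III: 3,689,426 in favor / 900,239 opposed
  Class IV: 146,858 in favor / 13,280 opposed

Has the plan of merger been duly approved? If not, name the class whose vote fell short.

Not approved — the Class I shares did not give the required vote.

Class I: a majority of 1231581 is 615791; 615,791 required, 615,720 in favor — not approved.
Class II: a majority of 2397808 is 1198905; 1,198,905 required, 1,199,347 in favor — approved.
Class III: 4/5 of 4611782 = 3689425.60, rounded up to 3689426; 3,689,426 required, 3,689,426 in favor — approved.
Class IV: 3/4 of 195810 = 146857.50, rounded up to 146858; 146,858 required, 146,858 in favor — approved.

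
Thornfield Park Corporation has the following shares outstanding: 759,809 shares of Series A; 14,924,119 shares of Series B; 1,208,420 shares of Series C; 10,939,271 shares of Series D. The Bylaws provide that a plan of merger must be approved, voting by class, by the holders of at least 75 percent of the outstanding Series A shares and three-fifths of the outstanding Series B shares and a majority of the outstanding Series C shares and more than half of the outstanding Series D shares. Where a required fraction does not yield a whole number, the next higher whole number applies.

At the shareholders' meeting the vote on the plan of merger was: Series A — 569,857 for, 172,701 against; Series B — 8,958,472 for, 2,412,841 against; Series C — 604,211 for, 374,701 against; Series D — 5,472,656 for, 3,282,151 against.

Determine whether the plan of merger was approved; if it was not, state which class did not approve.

Series A: 3/4 of 759809 = 569856.75, rounded up to 569857; 569,857 required, 569,857 in favor — approved.
Series B: 3/5 of 14924119 = 8954471.40, rounded up to 8954472; 8,954,472 required, 8,958,472 in favor — approved.
Series C: a majority of 1208420 is 604211; 604,211 required, 604,211 in favor — approved.
Series D: a majority of 10939271 is 5469636; 5,469,636 required, 5,472,656 in favor — approved.

Approved — every class gave the required vote.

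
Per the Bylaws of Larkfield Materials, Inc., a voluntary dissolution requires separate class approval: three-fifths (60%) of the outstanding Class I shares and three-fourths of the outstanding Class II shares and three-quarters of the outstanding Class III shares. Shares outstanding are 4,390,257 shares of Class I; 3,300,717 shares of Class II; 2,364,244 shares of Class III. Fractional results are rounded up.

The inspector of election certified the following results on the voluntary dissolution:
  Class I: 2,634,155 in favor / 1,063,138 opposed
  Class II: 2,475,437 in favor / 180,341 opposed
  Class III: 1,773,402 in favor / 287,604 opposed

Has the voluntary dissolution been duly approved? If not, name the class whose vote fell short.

Class I: 3/5 of 4390257 = 2634154.20, rounded up to 2634155; 2,634,155 required, 2,634,155 in favor — approved.
Class II: 3/4 of 3300717 = 2475537.75, rounded up to 2475538; 2,475,538 required, 2,475,437 in favor — not approved.
Class III: 3/4 of 2364244 = 1773183; 1,773,183 required, 1,773,402 in favor — approved.

Not approved — the Class II shares did not give the required vote.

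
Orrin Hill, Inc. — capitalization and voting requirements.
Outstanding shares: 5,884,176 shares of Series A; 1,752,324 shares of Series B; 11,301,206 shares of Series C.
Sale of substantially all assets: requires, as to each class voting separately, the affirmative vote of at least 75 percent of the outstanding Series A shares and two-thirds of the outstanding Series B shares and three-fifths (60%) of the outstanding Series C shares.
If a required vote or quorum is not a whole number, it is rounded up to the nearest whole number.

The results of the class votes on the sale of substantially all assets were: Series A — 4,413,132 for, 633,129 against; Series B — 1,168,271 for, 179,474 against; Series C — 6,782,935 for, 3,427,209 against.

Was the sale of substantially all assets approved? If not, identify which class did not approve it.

Approved — every class gave the required vote.

Series A: 3/4 of 5884176 = 4413132; 4,413,132 required, 4,413,132 in favor — approved.
Series B: 2/3 of 1752324 = 1168216; 1,168,216 required, 1,168,271 in favor — approved.
Series C: 3/5 of 11301206 = 6780723.60, rounded up to 6780724; 6,780,724 required, 6,782,935 in favor — approved.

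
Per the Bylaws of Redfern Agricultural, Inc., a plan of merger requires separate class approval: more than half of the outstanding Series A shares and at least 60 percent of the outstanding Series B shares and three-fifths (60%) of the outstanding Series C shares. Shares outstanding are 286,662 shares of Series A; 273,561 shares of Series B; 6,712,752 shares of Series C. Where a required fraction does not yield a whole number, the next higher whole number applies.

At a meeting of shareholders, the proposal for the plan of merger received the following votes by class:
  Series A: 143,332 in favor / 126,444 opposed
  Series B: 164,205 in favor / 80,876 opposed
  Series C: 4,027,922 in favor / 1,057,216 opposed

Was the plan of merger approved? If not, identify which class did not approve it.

Approved — every class gave the required vote.

Series A: a majority of 286662 is 143332; 143,332 required, 143,332 in favor — approved.
Series B: 3/5 of 273561 = 164136.60, rounded up to 164137; 164,137 required, 164,205 in favor — approved.
Series C: 3/5 of 6712752 = 4027651.20, rounded up to 4027652; 4,027,652 required, 4,027,922 in favor — approved.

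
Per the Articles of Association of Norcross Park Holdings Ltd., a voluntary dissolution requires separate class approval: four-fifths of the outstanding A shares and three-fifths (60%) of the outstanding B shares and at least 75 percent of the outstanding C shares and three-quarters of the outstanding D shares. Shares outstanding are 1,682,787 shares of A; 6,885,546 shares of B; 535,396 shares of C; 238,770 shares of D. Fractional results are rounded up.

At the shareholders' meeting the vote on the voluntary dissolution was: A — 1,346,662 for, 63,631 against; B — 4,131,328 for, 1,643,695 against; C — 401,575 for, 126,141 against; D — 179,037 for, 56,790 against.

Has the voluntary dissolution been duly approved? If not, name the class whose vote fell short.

A: 4/5 of 1682787 = 1346229.60, rounded up to 1346230; 1,346,230 required, 1,346,662 in favor — approved.
B: 3/5 of 6885546 = 4131327.60, rounded up to 4131328; 4,131,328 required, 4,131,328 in favor — approved.
C: 3/4 of 535396 = 401547; 401,547 required, 401,575 in favor — approved.
D: 3/4 of 238770 = 179077.50, rounded up to 179078; 179,078 required, 179,037 in favor — not approved.

Not approved — the D shares did not give the required vote.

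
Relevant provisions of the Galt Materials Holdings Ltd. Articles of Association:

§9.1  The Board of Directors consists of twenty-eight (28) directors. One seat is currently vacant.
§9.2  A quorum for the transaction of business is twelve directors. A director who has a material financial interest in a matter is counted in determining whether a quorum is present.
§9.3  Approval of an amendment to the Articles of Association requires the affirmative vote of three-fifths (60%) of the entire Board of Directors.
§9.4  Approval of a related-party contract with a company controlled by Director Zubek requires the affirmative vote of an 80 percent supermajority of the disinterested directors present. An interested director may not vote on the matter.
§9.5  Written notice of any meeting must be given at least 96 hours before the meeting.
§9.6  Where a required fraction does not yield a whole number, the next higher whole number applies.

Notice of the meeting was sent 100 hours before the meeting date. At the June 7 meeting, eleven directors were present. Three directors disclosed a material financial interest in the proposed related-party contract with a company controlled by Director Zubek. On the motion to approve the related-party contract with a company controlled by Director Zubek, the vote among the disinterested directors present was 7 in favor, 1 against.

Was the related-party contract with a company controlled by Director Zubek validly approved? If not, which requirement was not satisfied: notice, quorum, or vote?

Notice: 100 hours given; 96 required (100 ≥ 96). Satisfied.
Quorum: 11 present (interested directors count toward quorum); quorum is 12. Not satisfied.
Vote: the related-party contract with a company controlled by Director Zubek requires four-fifths of the disinterested directors present (11 − 3 = 8). 4/5 of 8 = 6.40, rounded up to 7, so 7 affirmative votes are needed; 7 voted in favor. Satisfied. (Moot — without a quorum no business can be validly transacted.)

Invalid — quorum requirement not satisfied.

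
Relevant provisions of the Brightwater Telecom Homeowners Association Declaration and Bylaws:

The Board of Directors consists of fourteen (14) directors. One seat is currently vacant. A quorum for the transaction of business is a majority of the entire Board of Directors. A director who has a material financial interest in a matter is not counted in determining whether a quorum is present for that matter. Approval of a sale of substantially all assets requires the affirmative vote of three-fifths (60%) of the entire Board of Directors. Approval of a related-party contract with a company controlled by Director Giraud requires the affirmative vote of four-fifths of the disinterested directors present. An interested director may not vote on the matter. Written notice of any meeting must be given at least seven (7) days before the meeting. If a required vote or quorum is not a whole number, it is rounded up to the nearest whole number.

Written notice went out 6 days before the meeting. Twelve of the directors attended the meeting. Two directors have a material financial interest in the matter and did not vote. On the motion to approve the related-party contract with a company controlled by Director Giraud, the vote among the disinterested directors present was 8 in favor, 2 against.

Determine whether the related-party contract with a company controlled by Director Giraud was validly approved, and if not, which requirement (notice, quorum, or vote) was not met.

Invalid — notice requirement not satisfied.

Notice: 6 days given; 7 required (6 < 7). Not satisfied.
Quorum: 12 present, but the 2 interested directors do not count, leaving 10. Quorum is 8. Satisfied.
Vote: the related-party contract with a company controlled by Director Giraud requires four-fifths of the disinterested directors present (12 − 2 = 10). 4/5 of 10 = 8, so 8 affirmative votes are needed; 8 voted in favor. Satisfied.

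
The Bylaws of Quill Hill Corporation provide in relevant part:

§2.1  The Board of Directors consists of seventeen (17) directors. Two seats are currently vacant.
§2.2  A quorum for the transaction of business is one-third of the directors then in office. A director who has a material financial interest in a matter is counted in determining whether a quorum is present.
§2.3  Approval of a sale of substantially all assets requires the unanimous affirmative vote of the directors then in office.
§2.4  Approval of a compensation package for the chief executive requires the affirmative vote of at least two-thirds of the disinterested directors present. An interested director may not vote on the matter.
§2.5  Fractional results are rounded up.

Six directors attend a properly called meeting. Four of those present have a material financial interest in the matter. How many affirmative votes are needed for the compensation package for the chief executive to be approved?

The compensation package for the chief executive requires two-thirds of the disinterested directors present (6 − 4 = 2).
2/3 of 2 = 1.33, rounded up to 2.

2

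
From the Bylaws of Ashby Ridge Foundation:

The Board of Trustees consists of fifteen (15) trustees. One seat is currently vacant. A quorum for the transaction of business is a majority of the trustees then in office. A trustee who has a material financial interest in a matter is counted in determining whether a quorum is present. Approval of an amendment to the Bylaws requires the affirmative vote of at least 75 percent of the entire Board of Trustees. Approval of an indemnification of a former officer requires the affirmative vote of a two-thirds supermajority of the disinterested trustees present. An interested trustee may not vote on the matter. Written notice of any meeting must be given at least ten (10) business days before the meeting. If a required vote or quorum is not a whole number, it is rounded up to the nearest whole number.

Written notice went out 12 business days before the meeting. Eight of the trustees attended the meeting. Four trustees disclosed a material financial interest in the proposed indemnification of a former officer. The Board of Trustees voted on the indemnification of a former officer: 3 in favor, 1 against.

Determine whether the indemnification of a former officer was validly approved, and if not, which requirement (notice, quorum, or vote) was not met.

Valid — all requirements satisfied.

Notice: 12 business days given; 10 required (12 ≥ 10). Satisfied.
Quorum: 8 present (interested trustees count toward quorum); quorum is 8. Satisfied.
Vote: the indemnification of a former officer requires two-thirds of the disinterested trustees present (8 − 4 = 4). 2/3 of 4 = 2.67, rounded up to 3, so 3 affirmative votes are needed; 3 voted in favor. Satisfied.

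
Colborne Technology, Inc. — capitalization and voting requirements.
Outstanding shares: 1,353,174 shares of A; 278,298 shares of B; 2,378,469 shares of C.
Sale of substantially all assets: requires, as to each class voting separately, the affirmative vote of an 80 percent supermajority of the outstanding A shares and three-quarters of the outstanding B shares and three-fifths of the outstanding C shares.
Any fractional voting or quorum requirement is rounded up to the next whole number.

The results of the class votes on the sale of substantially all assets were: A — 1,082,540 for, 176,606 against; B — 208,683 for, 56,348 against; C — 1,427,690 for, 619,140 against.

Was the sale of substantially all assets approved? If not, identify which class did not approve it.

Not approved — the B shares did not give the required vote.

A: 4/5 of 1353174 = 1082539.20, rounded up to 1082540; 1,082,540 required, 1,082,540 in favor — approved.
B: 3/4 of 278298 = 208723.50, rounded up to 208724; 208,724 required, 208,683 in favor — not approved.
C: 3/5 of 2378469 = 1427081.40, rounded up to 1427082; 1,427,082 required, 1,427,690 in favor — approved.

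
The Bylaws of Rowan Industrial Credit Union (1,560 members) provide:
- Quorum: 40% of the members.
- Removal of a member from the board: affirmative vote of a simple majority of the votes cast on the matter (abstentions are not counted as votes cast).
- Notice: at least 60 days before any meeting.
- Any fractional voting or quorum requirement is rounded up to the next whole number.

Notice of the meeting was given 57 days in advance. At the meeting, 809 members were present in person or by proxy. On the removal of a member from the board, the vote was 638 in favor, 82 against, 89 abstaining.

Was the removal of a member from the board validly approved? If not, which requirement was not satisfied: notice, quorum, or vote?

Notice: 57 days given; 60 required. Not satisfied.
Quorum: 40% of 1,560 = 624; 809 present. Satisfied.
Vote: requires a majority of the votes cast (809 − 89 abstaining = 720); a majority of 720 is 361, so 361 needed; 638 in favor. Satisfied.

Invalid — notice requirement not satisfied.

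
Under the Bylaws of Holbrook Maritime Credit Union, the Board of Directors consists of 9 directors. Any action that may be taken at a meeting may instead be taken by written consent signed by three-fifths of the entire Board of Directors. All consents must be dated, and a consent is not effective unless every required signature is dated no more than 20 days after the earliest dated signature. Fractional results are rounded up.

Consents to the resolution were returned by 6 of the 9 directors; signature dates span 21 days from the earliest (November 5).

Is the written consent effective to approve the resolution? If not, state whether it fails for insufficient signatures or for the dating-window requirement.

Signatures required: three-fifths of 9 — 3/5 of 9 = 5.40, rounded up to 6, so 6 needed; 6 signed. Sufficient.
Dating window: the latest signature is 21 days after the earliest; the limit is 20 days. Outside the window.

Not effective — dating-window requirement not satisfied.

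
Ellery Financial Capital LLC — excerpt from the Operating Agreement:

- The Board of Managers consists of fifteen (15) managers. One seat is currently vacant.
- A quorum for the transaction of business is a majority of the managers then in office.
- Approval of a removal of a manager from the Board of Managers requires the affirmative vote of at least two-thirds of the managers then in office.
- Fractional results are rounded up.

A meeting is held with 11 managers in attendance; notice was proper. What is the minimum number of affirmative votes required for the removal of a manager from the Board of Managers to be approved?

10

The removal of a manager from the Board of Managers requires two-thirds of the managers then in office (14).
2/3 of 14 = 9.33, rounded up to 10.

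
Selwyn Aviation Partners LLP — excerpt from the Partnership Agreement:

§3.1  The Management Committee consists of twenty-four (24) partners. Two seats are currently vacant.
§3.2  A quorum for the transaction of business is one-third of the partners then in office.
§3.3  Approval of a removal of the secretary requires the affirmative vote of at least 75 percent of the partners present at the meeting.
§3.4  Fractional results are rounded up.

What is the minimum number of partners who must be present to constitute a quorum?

1/3 of 22 = 7.33, rounded up to 8.

8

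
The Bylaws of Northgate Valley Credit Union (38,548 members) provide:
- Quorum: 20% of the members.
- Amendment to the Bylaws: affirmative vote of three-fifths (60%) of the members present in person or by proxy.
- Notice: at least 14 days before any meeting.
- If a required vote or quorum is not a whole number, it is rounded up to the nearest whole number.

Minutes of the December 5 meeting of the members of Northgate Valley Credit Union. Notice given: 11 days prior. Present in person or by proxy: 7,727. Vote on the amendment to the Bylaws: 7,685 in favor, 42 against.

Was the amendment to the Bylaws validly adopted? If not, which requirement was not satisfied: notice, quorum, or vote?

Invalid — notice requirement not satisfied.

Notice: 11 days given; 14 required. Not satisfied.
Quorum: 20% of 38,548 = 7,709.60, rounded up to 7,710; 7,727 present. Satisfied.
Vote: requires three-fifths of those present (7,727); 3/5 of 7727 = 4636.20, rounded up to 4637, so 4,637 needed; 7,685 in favor. Satisfied.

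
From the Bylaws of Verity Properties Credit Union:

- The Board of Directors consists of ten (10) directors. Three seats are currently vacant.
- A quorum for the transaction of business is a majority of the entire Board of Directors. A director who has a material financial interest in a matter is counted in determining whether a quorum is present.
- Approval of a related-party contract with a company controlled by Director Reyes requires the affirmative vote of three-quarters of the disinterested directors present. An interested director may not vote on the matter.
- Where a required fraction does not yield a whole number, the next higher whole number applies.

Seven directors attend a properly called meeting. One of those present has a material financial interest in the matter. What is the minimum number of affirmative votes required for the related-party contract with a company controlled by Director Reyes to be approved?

The related-party contract with a company controlled by Director Reyes requires three-fourths of the disinterested directors present (7 − 1 = 6).
3/4 of 6 = 4.50, rounded up to 5.

5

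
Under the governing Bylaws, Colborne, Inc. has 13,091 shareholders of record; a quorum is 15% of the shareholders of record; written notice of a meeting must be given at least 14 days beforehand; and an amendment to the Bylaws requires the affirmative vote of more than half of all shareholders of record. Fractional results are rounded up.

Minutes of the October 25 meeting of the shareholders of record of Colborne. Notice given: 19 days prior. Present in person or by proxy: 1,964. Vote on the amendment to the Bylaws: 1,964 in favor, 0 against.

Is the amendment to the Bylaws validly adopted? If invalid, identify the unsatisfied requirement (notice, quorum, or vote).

Invalid — vote requirement not satisfied.

Notice: 19 days given; 14 required. Satisfied.
Quorum: 15% of 13,091 = 1,963.65, rounded up to 1,964; 1,964 present. Satisfied.
Vote: requires a majority of all shareholders of record (13,091); a majority of 13091 is 6546, so 6,546 needed; 1,964 in favor. Not satisfied.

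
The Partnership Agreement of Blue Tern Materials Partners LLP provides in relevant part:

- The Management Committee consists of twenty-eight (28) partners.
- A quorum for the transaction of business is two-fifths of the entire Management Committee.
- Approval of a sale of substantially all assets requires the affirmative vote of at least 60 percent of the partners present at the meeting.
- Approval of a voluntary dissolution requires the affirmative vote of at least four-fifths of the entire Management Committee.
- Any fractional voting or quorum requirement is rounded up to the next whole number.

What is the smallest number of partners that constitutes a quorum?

2/5 of 28 = 11.20, rounded up to 12.

12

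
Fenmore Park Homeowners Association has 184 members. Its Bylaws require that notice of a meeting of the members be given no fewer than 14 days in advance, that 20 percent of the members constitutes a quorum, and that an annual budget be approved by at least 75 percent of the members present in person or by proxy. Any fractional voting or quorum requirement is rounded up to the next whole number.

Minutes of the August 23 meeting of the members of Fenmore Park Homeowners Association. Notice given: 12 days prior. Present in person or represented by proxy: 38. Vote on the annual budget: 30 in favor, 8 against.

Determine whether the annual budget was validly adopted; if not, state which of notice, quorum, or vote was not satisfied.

Invalid — notice requirement not satisfied.

Notice: 12 days given; 14 required. Not satisfied.
Quorum: 20% of 184 = 36.80, rounded up to 37; 38 present. Satisfied.
Vote: requires three-fourths of those present (38); 3/4 of 38 = 28.50, rounded up to 29, so 29 needed; 30 in favor. Satisfied.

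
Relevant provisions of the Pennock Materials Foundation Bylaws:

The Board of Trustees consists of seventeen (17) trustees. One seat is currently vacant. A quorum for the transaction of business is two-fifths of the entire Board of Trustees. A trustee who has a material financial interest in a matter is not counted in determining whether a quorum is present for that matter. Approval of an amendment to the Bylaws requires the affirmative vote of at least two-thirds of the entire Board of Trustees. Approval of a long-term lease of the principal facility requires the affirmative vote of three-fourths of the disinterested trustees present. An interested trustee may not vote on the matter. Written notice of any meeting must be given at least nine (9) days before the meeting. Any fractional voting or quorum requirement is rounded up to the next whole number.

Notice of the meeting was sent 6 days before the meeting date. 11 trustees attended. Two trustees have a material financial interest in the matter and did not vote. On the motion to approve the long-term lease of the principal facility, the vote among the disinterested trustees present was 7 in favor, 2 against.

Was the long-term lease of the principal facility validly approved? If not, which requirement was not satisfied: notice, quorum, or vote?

Invalid — notice requirement not satisfied.

Notice: 6 days given; 9 required (6 < 9). Not satisfied.
Quorum: 11 present, but the 2 interested trustees do not count, leaving 9. Quorum is 7. Satisfied.
Vote: the long-term lease of the principal facility requires three-fourths of the disinterested trustees present (11 − 2 = 9). 3/4 of 9 = 6.75, rounded up to 7, so 7 affirmative votes are needed; 7 voted in favor. Satisfied.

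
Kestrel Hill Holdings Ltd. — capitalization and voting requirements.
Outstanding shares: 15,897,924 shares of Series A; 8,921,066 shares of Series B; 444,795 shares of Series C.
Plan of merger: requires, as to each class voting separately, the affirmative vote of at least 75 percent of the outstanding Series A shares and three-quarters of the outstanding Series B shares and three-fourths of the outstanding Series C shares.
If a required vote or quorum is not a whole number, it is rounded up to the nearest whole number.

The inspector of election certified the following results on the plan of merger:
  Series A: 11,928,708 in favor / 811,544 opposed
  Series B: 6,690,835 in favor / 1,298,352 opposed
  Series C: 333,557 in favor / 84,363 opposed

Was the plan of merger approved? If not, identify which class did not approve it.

Not approved — the Series C shares did not give the required vote.

Series A: 3/4 of 15897924 = 11923443; 11,923,443 required, 11,928,708 in favor — approved.
Series B: 3/4 of 8921066 = 6690799.50, rounded up to 6690800; 6,690,800 required, 6,690,835 in favor — approved.
Series C: 3/4 of 444795 = 333596.25, rounded up to 333597; 333,597 required, 333,557 in favor — not approved.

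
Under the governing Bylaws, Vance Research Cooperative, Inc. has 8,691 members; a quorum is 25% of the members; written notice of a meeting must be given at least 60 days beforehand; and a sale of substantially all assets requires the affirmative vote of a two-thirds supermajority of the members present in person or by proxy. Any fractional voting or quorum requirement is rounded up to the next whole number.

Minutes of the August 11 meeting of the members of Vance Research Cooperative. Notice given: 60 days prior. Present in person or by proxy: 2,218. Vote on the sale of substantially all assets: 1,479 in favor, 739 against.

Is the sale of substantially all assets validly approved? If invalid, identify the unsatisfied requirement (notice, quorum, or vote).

Notice: 60 days given; 60 required. Satisfied.
Quorum: 25% of 8,691 = 2,172.75, rounded up to 2,173; 2,218 present. Satisfied.
Vote: requires two-thirds of those present (2,218); 2/3 of 2218 = 1478.67, rounded up to 1479, so 1,479 needed; 1,479 in favor. Satisfied.

Valid — all requirements satisfied.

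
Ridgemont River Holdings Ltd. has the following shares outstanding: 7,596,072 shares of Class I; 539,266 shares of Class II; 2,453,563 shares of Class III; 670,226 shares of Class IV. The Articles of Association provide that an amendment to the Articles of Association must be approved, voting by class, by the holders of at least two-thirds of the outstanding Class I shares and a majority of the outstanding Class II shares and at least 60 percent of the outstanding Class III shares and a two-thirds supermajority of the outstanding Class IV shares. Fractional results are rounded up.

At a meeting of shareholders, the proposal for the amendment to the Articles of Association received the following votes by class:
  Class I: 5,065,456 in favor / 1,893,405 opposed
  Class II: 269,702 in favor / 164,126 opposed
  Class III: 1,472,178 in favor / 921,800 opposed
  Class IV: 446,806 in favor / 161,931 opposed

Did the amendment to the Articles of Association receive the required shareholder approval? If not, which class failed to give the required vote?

Not approved — the Class IV shares did not give the required vote.

Class I: 2/3 of 7596072 = 5064048; 5,064,048 required, 5,065,456 in favor — approved.
Class II: a majority of 539266 is 269634; 269,634 required, 269,702 in favor — approved.
Class III: 3/5 of 2453563 = 1472137.80, rounded up to 1472138; 1,472,138 required, 1,472,178 in favor — approved.
Class IV: 2/3 of 670226 = 446817.33, rounded up to 446818; 446,818 required, 446,806 in favor — not approved.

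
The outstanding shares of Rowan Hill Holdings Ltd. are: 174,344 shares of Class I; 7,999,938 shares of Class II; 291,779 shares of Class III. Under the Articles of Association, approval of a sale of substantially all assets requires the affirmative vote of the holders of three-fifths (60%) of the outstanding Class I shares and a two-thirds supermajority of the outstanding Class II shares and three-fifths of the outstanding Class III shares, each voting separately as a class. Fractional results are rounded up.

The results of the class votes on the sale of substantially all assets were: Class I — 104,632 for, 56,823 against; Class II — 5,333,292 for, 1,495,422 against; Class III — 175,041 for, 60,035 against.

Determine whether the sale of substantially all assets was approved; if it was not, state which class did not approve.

Not approved — the Class III shares did not give the required vote.

Class I: 3/5 of 174344 = 104606.40, rounded up to 104607; 104,607 required, 104,632 in favor — approved.
Class II: 2/3 of 7999938 = 5333292; 5,333,292 required, 5,333,292 in favor — approved.
Class III: 3/5 of 291779 = 175067.40, rounded up to 175068; 175,068 required, 175,041 in favor — not approved.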